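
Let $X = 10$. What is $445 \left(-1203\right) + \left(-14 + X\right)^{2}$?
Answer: $-535319$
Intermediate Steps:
$445 \left(-1203\right) + \left(-14 + X\right)^{2} = 445 \left(-1203\right) + \left(-14 + 10\right)^{2} = -535335 + \left(-4\right)^{2} = -535335 + 16 = -535319$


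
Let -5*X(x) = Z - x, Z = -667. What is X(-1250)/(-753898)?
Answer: 583/3769490 ≈ 0.00015466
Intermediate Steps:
X(x) = 667/5 + x/5 (X(x) = -(-667 - x)/5 = 667/5 + x/5)
X(-1250)/(-753898) = (667/5 + (⅕)*(-1250))/(-753898) = (667/5 - 250)*(-1/753898) = -583/5*(-1/753898) = 583/3769490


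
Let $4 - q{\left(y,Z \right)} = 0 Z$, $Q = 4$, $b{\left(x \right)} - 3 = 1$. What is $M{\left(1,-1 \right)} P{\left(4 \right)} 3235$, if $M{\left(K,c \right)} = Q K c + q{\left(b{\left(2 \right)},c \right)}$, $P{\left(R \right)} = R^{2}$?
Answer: $0$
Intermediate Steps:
$b{\left(x \right)} = 4$ ($b{\left(x \right)} = 3 + 1 = 4$)
$q{\left(y,Z \right)} = 4$ ($q{\left(y,Z \right)} = 4 - 0 Z = 4 - 0 = 4 + 0 = 4$)
$M{\left(K,c \right)} = 4 + 4 K c$ ($M{\left(K,c \right)} = 4 K c + 4 = 4 + 4 K c$)
$M{\left(1,-1 \right)} P{\left(4 \right)} 3235 = \left(4 + 4 \cdot 1 \left(-1\right)\right) 4^{2} \cdot 3235 = \left(4 - 4\right) 16 \cdot 3235 = 0 \cdot 16 \cdot 3235 = 0 \cdot 3235 = 0$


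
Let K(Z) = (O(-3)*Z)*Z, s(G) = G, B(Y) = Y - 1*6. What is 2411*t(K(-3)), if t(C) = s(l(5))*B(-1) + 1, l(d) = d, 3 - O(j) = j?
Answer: -81974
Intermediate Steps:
O(j) = 3 - j
B(Y) = -6 + Y (B(Y) = Y - 6 = -6 + Y)
K(Z) = 6*Z**2 (K(Z) = ((3 - 1*(-3))*Z)*Z = ((3 + 3)*Z)*Z = (6*Z)*Z = 6*Z**2)
t(C) = -34 (t(C) = 5*(-6 - 1) + 1 = 5*(-7) + 1 = -35 + 1 = -34)
2411*t(K(-3)) = 2411*(-34) = -81974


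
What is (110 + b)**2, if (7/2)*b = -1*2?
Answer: 586756/49 ≈ 11975.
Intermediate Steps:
b = -4/7 (b = 2*(-1*2)/7 = (2/7)*(-2) = -4/7 ≈ -0.57143)
(110 + b)**2 = (110 - 4/7)**2 = (766/7)**2 = 586756/49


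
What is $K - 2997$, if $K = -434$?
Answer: $-3431$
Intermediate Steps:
$K - 2997 = -434 - 2997 = -3431$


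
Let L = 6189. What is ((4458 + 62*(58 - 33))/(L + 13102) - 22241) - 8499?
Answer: -592999332/19291 ≈ -30740.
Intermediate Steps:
((4458 + 62*(58 - 33))/(L + 13102) - 22241) - 8499 = ((4458 + 62*(58 - 33))/(6189 + 13102) - 22241) - 8499 = ((4458 + 62*25)/19291 - 22241) - 8499 = ((4458 + 1550)*(1/19291) - 22241) - 8499 = (6008*(1/19291) - 22241) - 8499 = (6008/19291 - 22241) - 8499 = -429045123/19291 - 8499 = -592999332/19291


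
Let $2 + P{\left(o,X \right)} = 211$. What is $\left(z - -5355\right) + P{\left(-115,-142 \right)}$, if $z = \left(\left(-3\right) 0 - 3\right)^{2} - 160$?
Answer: $5413$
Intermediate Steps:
$P{\left(o,X \right)} = 209$ ($P{\left(o,X \right)} = -2 + 211 = 209$)
$z = -151$ ($z = \left(0 - 3\right)^{2} - 160 = \left(-3\right)^{2} - 160 = 9 - 160 = -151$)
$\left(z - -5355\right) + P{\left(-115,-142 \right)} = \left(-151 - -5355\right) + 209 = \left(-151 + 5355\right) + 209 = 5204 + 209 = 5413$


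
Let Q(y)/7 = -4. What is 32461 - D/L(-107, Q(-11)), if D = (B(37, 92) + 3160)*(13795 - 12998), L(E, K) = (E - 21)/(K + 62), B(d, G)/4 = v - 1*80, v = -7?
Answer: 10044323/16 ≈ 6.2777e+5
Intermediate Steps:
Q(y) = -28 (Q(y) = 7*(-4) = -28)
B(d, G) = -348 (B(d, G) = 4*(-7 - 1*80) = 4*(-7 - 80) = 4*(-87) = -348)
L(E, K) = (-21 + E)/(62 + K)
D = 2241164 (D = (-348 + 3160)*(13795 - 12998) = 2812*797 = 2241164)
32461 - D/L(-107, Q(-11)) = 32461 - 2241164/((-21 - 107)/(62 - 28)) = 32461 - 2241164/(-128/34) = 32461 - 2241164/((1/34)*(-128)) = 32461 - 2241164/(-64/17) = 32461 - 2241164*(-17)/64 = 32461 - 1*(-9524947/16) = 32461 + 9524947/16 = 10044323/16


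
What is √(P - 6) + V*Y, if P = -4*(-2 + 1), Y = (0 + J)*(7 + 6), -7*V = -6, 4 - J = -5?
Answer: 702/7 + I*√2 ≈ 100.29 + 1.4142*I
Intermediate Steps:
J = 9 (J = 4 - 1*(-5) = 4 + 5 = 9)
V = 6/7 (V = -⅐*(-6) = 6/7 ≈ 0.85714)
Y = 117 (Y = (0 + 9)*(7 + 6) = 9*13 = 117)
P = 4 (P = -4*(-1) = 4)
√(P - 6) + V*Y = √(4 - 6) + (6/7)*117 = √(-2) + 702/7 = I*√2 + 702/7 = 702/7 + I*√2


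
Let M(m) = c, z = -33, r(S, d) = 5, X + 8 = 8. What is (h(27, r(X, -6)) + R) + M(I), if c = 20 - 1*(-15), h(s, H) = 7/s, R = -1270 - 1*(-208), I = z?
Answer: -27722/27 ≈ -1026.7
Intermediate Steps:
X = 0 (X = -8 + 8 = 0)
I = -33
R = -1062 (R = -1270 + 208 = -1062)
c = 35 (c = 20 + 15 = 35)
M(m) = 35
(h(27, r(X, -6)) + R) + M(I) = (7/27 - 1062) + 35 = -28667/27 + 35 = -27722/27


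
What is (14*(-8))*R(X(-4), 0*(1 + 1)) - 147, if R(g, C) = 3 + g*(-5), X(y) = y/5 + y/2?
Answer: -2051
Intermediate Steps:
X(y) = 7*y/10 (X(y) = y*(⅕) + y*(½) = y/5 + y/2 = 7*y/10)
R(g, C) = 3 - 5*g
(14*(-8))*R(X(-4), 0*(1 + 1)) - 147 = (14*(-8))*(3 - 7*(-4)/2) - 147 = -112*(3 - 5*(-14/5)) - 147 = -112*(3 + 14) - 147 = -112*17 - 147 = -1904 - 147 = -2051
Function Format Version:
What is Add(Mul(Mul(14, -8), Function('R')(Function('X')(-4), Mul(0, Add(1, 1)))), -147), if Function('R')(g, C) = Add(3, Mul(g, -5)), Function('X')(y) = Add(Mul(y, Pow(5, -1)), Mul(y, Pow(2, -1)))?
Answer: -2051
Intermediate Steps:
Function('X')(y) = Mul(Rational(7, 10), y) (Function('X')(y) = Add(Mul(y, Rational(1, 5)), Mul(y, Rational(1, 2))) = Add(Mul(Rational(1, 5), y), Mul(Rational(1, 2), y)) = Mul(Rational(7, 10), y))
Function('R')(g, C) = Add(3, Mul(-5, g))
Add(Mul(Mul(14, -8), Function('R')(Function('X')(-4), Mul(0, Add(1, 1)))), -147) = Add(Mul(Mul(14, -8), Add(3, Mul(-5, Mul(Rational(7, 10), -4)))), -147) = Add(Mul(-112, Add(3, Mul(-5, Rational(-14, 5)))), -147) = Add(Mul(-112, Add(3, 14)), -147) = Add(Mul(-112, 17), -147) = Add(-1904, -147) = -2051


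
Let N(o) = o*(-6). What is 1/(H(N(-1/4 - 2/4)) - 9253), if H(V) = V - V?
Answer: -1/9253 ≈ -0.00010807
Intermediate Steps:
N(o) = -6*o
H(V) = 0
1/(H(N(-1/4 - 2/4)) - 9253) = 1/(0 - 9253) = 1/(-9253) = -1/9253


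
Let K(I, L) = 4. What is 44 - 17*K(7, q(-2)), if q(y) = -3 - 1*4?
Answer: -24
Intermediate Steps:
q(y) = -7 (q(y) = -3 - 4 = -7)
44 - 17*K(7, q(-2)) = 44 - 17*4 = 44 - 68 = -24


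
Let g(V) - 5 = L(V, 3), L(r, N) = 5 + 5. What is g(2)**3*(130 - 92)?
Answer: 128250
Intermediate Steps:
L(r, N) = 10
g(V) = 15 (g(V) = 5 + 10 = 15)
g(2)**3*(130 - 92) = 15**3*(130 - 92) = 3375*38 = 128250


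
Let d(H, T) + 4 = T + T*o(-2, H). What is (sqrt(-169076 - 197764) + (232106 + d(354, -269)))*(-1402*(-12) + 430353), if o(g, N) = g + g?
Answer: 104151547893 + 2683062*I*sqrt(10190) ≈ 1.0415e+11 + 2.7084e+8*I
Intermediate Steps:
o(g, N) = 2*g
d(H, T) = -4 - 3*T (d(H, T) = -4 + (T + T*(2*(-2))) = -4 + (T + T*(-4)) = -4 + (T - 4*T) = -4 - 3*T)
(sqrt(-169076 - 197764) + (232106 + d(354, -269)))*(-1402*(-12) + 430353) = (sqrt(-169076 - 197764) + (232106 + (-4 - 3*(-269))))*(-1402*(-12) + 430353) = (sqrt(-366840) + (232106 + (-4 + 807)))*(16824 + 430353) = (6*I*sqrt(10190) + (232106 + 803))*447177 = (6*I*sqrt(10190) + 232909)*447177 = (232909 + 6*I*sqrt(10190))*447177 = 104151547893 + 2683062*I*sqrt(10190)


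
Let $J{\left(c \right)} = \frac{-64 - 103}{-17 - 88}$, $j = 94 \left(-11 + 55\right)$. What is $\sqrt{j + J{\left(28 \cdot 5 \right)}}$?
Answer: $\frac{\sqrt{45616935}}{105} \approx 64.324$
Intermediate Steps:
$j = 4136$ ($j = 94 \cdot 44 = 4136$)
$J{\left(c \right)} = \frac{167}{105}$ ($J{\left(c \right)} = - \frac{167}{-105} = \left(-167\right) \left(- \frac{1}{105}\right) = \frac{167}{105}$)
$\sqrt{j + J{\left(28 \cdot 5 \right)}} = \sqrt{4136 + \frac{167}{105}} = \sqrt{\frac{434447}{105}} = \frac{\sqrt{45616935}}{105}$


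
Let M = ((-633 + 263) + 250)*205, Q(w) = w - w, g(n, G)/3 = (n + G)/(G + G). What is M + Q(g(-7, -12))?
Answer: -24600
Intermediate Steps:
g(n, G) = 3*(G + n)/(2*G) (g(n, G) = 3*((n + G)/(G + G)) = 3*((G + n)/((2*G))) = 3*((G + n)*(1/(2*G))) = 3*((G + n)/(2*G)) = 3*(G + n)/(2*G))
Q(w) = 0
M = -24600 (M = (-370 + 250)*205 = -120*205 = -24600)
M + Q(g(-7, -12)) = -24600 + 0 = -24600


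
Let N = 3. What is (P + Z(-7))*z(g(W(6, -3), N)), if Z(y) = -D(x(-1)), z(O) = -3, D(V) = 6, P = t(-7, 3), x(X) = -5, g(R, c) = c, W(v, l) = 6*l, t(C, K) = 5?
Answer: 3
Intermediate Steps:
P = 5
Z(y) = -6 (Z(y) = -1*6 = -6)
(P + Z(-7))*z(g(W(6, -3), N)) = (5 - 6)*(-3) = -1*(-3) = 3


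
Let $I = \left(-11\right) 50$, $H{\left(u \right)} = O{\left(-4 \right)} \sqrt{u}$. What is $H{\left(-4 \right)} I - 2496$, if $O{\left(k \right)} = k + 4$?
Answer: $-2496$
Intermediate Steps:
$O{\left(k \right)} = 4 + k$
$H{\left(u \right)} = 0$ ($H{\left(u \right)} = \left(4 - 4\right) \sqrt{u} = 0 \sqrt{u} = 0$)
$I = -550$
$H{\left(-4 \right)} I - 2496 = 0 \left(-550\right) - 2496 = 0 - 2496 = -2496$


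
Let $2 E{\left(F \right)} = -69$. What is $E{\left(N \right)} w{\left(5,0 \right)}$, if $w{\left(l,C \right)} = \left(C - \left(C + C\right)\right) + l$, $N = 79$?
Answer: $- \frac{345}{2} \approx -172.5$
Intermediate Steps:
$w{\left(l,C \right)} = l - C$ ($w{\left(l,C \right)} = \left(C - 2 C\right) + l = - C + l = l - C$)
$E{\left(F \right)} = - \frac{69}{2}$ ($E{\left(F \right)} = \frac{1}{2} \left(-69\right) = - \frac{69}{2}$)
$E{\left(N \right)} w{\left(5,0 \right)} = - \frac{69 \left(5 - 0\right)}{2} = - \frac{69 \left(5 + 0\right)}{2} = \left(- \frac{69}{2}\right) 5 = - \frac{345}{2}$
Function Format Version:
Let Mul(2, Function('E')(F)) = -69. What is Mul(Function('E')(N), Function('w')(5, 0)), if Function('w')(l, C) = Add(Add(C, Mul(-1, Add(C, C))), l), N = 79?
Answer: Rational(-345, 2) ≈ -172.50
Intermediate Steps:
Function('w')(l, C) = Add(l, Mul(-1, C)) (Function('w')(l, C) = Add(Add(C, Mul(-1, Mul(2, C))), l) = Add(Add(C, Mul(-2, C)), l) = Add(Mul(-1, C), l) = Add(l, Mul(-1, C)))
Function('E')(F) = Rational(-69, 2) (Function('E')(F) = Mul(Rational(1, 2), -69) = Rational(-69, 2))
Mul(Function('E')(N), Function('w')(5, 0)) = Mul(Rational(-69, 2), Add(5, Mul(-1, 0))) = Mul(Rational(-69, 2), Add(5, 0)) = Mul(Rational(-69, 2), 5) = Rational(-345, 2)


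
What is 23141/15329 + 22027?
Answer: 337675024/15329 ≈ 22029.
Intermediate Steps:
23141/15329 + 22027 = 337675024/15329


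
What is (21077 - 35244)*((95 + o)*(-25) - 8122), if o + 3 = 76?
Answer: 174565774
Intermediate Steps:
o = 73 (o = -3 + 76 = 73)
(21077 - 35244)*((95 + o)*(-25) - 8122) = (21077 - 35244)*((95 + 73)*(-25) - 8122) = -14167*(168*(-25) - 8122) = -14167*(-4200 - 8122) = -14167*(-12322) = 174565774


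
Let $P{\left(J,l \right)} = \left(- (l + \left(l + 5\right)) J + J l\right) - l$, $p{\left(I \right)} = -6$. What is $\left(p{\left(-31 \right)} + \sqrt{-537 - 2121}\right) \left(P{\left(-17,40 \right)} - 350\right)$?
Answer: $-2250 + 375 i \sqrt{2658} \approx -2250.0 + 19333.0 i$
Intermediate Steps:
$P{\left(J,l \right)} = - l + J l + J \left(-5 - 2 l\right)$ ($P{\left(J,l \right)} = \left(- (l + \left(5 + l\right)) J + J l\right) - l = \left(- (5 + 2 l) J + J l\right) - l = \left(\left(-5 - 2 l\right) J + J l\right) - l = \left(J \left(-5 - 2 l\right) + J l\right) - l = \left(J l + J \left(-5 - 2 l\right)\right) - l = - l + J l + J \left(-5 - 2 l\right)$)
$\left(p{\left(-31 \right)} + \sqrt{-537 - 2121}\right) \left(P{\left(-17,40 \right)} - 350\right) = \left(-6 + \sqrt{-537 - 2121}\right) \left(\left(\left(-1\right) 40 - -85 - \left(-17\right) 40\right) - 350\right) = \left(-6 + \sqrt{-2658}\right) \left(\left(-40 + 85 + 680\right) - 350\right) = \left(-6 + i \sqrt{2658}\right) \left(725 - 350\right) = \left(-6 + i \sqrt{2658}\right) 375 = -2250 + 375 i \sqrt{2658}$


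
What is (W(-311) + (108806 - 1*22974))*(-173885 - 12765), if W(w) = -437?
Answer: -15938976750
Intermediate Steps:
(W(-311) + (108806 - 1*22974))*(-173885 - 12765) = (-437 + (108806 - 1*22974))*(-173885 - 12765) = (-437 + (108806 - 22974))*(-186650) = (-437 + 85832)*(-186650) = 85395*(-186650) = -15938976750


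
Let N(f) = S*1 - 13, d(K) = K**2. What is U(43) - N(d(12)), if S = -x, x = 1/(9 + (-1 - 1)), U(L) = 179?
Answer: 1345/7 ≈ 192.14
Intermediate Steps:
x = 1/7 (x = 1/(9 - 2) = 1/7 ≈ 0.14286)
S = -1/7 (S = -1*1/7 = -1/7 ≈ -0.14286)
N(f) = -92/7 (N(f) = -1/7*1 - 13 = -1/7 - 13 = -92/7)
U(43) - N(d(12)) = 179 - 1*(-92/7) = 179 + 92/7 = 1345/7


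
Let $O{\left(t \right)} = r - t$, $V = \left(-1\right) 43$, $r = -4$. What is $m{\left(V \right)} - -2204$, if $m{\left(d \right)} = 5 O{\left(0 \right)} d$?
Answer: $3064$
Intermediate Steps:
$V = -43$
$O{\left(t \right)} = -4 - t$
$m{\left(d \right)} = - 20 d$ ($m{\left(d \right)} = 5 \left(-4 - 0\right) d = 5 \left(-4 + 0\right) d = 5 \left(-4\right) d = - 20 d$)
$m{\left(V \right)} - -2204 = \left(-20\right) \left(-43\right) - -2204 = 860 + \left(-3054 + 5258\right) = 860 + 2204 = 3064$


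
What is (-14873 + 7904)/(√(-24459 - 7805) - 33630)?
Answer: 117183735/565504582 + 6969*I*√8066/565504582 ≈ 0.20722 + 0.0011068*I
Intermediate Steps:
(-14873 + 7904)/(√(-24459 - 7805) - 33630) = -6969/(√(-32264) - 33630) = -6969/(2*I*√8066 - 33630) = -6969/(-33630 + 2*I*√8066)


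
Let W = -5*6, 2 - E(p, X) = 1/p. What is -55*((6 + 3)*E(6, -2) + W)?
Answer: 1485/2 ≈ 742.50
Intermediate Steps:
E(p, X) = 2 - 1/p
W = -30
-55*((6 + 3)*E(6, -2) + W) = -55*((6 + 3)*(2 - 1/6) - 30) = -55*(9*(2 - 1*⅙) - 30) = -55*(9*(2 - ⅙) - 30) = -55*(9*(11/6) - 30) = -55*(33/2 - 30) = -55*(-27/2) = 1485/2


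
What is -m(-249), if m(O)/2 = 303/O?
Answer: 202/83 ≈ 2.4337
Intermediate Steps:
m(O) = 606/O (m(O) = 2*(303/O) = 606/O)
-m(-249) = -606/(-249) = -606*(-1)/249 = -1*(-202/83) = 202/83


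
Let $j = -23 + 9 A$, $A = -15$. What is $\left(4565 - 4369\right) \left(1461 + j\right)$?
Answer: $255388$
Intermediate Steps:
$j = -158$ ($j = -23 + 9 \left(-15\right) = -23 - 135 = -158$)
$\left(4565 - 4369\right) \left(1461 + j\right) = \left(4565 - 4369\right) \left(1461 - 158\right) = 196 \cdot 1303 = 255388$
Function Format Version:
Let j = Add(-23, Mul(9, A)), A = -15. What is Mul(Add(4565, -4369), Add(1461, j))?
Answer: 255388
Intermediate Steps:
j = -158 (j = Add(-23, Mul(9, -15)) = Add(-23, -135) = -158)
Mul(Add(4565, -4369), Add(1461, j)) = Mul(Add(4565, -4369), Add(1461, -158)) = Mul(196, 1303) = 255388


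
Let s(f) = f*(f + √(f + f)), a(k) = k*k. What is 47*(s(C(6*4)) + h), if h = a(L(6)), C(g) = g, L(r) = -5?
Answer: 28247 + 4512*√3 ≈ 36062.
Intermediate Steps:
a(k) = k²
h = 25 (h = (-5)² = 25)
s(f) = f*(f + √2*√f) (s(f) = f*(f + √(2*f)) = f*(f + √2*√f))
47*(s(C(6*4)) + h) = 47*(((6*4)² + √2*(6*4)^(3/2)) + 25) = 47*((24² + √2*24^(3/2)) + 25) = 47*((576 + √2*(48*√6)) + 25) = 47*((576 + 96*√3) + 25) = 47*(601 + 96*√3) = 28247 + 4512*√3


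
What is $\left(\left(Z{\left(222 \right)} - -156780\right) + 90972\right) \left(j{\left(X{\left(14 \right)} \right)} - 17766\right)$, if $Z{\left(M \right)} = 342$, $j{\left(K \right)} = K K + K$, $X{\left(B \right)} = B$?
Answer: $-4355538264$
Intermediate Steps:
$j{\left(K \right)} = K + K^{2}$ ($j{\left(K \right)} = K^{2} + K = K + K^{2}$)
$\left(\left(Z{\left(222 \right)} - -156780\right) + 90972\right) \left(j{\left(X{\left(14 \right)} \right)} - 17766\right) = \left(\left(342 - -156780\right) + 90972\right) \left(14 \left(1 + 14\right) - 17766\right) = \left(\left(342 + 156780\right) + 90972\right) \left(14 \cdot 15 - 17766\right) = \left(157122 + 90972\right) \left(210 - 17766\right) = 248094 \left(-17556\right) = -4355538264$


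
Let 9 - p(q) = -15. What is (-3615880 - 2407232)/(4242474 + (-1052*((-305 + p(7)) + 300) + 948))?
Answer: -3011556/2111717 ≈ -1.4261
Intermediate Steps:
p(q) = 24 (p(q) = 9 - 1*(-15) = 9 + 15 = 24)
(-3615880 - 2407232)/(4242474 + (-1052*((-305 + p(7)) + 300) + 948)) = (-3615880 - 2407232)/(4242474 + (-1052*((-305 + 24) + 300) + 948)) = -6023112/(4242474 + (-1052*(-281 + 300) + 948)) = -6023112/(4242474 + (-1052*19 + 948)) = -6023112/(4242474 + (-19988 + 948)) = -6023112/(4242474 - 19040) = -6023112/4223434 = -6023112*1/4223434 = -3011556/2111717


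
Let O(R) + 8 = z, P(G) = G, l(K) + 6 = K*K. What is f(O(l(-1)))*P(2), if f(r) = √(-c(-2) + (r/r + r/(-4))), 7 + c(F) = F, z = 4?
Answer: 2*√11 ≈ 6.6332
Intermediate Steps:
l(K) = -6 + K² (l(K) = -6 + K*K = -6 + K²)
c(F) = -7 + F
O(R) = -4 (O(R) = -8 + 4 = -4)
f(r) = √(10 - r/4) (f(r) = √(-(-7 - 2) + (r/r + r/(-4))) = √(-1*(-9) + (1 + r*(-¼))) = √(9 + (1 - r/4)) = √(10 - r/4))
f(O(l(-1)))*P(2) = (√(40 - 1*(-4))/2)*2 = (√(40 + 4)/2)*2 = (√44/2)*2 = ((2*√11)/2)*2 = √11*2 = 2*√11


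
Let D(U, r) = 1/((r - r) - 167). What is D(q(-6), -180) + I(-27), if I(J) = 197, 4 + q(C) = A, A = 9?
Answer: 32898/167 ≈ 196.99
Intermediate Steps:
q(C) = 5 (q(C) = -4 + 9 = 5)
D(U, r) = -1/167 (D(U, r) = 1/(0 - 167) = 1/(-167) = -1/167)
D(q(-6), -180) + I(-27) = -1/167 + 197 = 32898/167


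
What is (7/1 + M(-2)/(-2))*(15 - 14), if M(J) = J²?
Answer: 5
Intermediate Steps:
(7/1 + M(-2)/(-2))*(15 - 14) = (7/1 + (-2)²/(-2))*(15 - 14) = (7*1 + 4*(-½))*1 = (7 - 2)*1 = 5*1 = 5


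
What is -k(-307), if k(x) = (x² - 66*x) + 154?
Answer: -114665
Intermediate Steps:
k(x) = 154 + x² - 66*x
-k(-307) = -(154 + (-307)² - 66*(-307)) = -(154 + 94249 + 20262) = -1*114665 = -114665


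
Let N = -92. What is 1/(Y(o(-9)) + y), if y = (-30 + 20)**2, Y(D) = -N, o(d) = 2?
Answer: 1/192 ≈ 0.0052083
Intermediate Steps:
Y(D) = 92 (Y(D) = -1*(-92) = 92)
y = 100 (y = (-10)**2 = 100)
1/(Y(o(-9)) + y) = 1/(92 + 100) = 1/192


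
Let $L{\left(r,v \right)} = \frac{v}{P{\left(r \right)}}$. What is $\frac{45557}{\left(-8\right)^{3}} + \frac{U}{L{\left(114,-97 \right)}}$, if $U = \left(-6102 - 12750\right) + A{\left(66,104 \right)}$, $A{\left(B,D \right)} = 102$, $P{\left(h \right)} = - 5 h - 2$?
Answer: $- \frac{5495619029}{49664} \approx -1.1066 \cdot 10^{5}$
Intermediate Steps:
$P{\left(h \right)} = -2 - 5 h$
$U = -18750$ ($U = \left(-6102 - 12750\right) + 102 = -18852 + 102 = -18750$)
$L{\left(r,v \right)} = \frac{v}{-2 - 5 r}$
$\frac{45557}{\left(-8\right)^{3}} + \frac{U}{L{\left(114,-97 \right)}} = \frac{45557}{\left(-8\right)^{3}} - \frac{18750}{\left(-1\right) \left(-97\right) \frac{1}{2 + 5 \cdot 114}} = \frac{45557}{-512} - \frac{18750}{\left(-1\right) \left(-97\right) \frac{1}{2 + 570}} = 45557 \left(- \frac{1}{512}\right) - \frac{18750}{\left(-1\right) \left(-97\right) \frac{1}{572}} = - \frac{45557}{512} - \frac{18750}{\left(-1\right) \left(-97\right) \frac{1}{572}} = - \frac{45557}{512} - \frac{18750}{\frac{97}{572}} = - \frac{45557}{512} - \frac{10725000}{97} = - \frac{5495619029}{49664}$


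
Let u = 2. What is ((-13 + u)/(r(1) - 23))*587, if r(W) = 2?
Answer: 6457/21 ≈ 307.48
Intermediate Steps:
((-13 + u)/(r(1) - 23))*587 = ((-13 + 2)/(2 - 23))*587 = -11/(-21)*587 = -11*(-1/21)*587 = (11/21)*587 = 6457/21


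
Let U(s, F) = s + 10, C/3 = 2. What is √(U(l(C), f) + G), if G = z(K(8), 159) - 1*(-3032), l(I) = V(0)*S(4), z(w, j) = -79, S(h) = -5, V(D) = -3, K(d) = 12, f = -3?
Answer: √2978 ≈ 54.571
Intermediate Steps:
C = 6 (C = 3*2 = 6)
l(I) = 15 (l(I) = -3*(-5) = 15)
U(s, F) = 10 + s
G = 2953 (G = -79 - 1*(-3032) = -79 + 3032 = 2953)
√(U(l(C), f) + G) = √((10 + 15) + 2953) = √(25 + 2953) = √2978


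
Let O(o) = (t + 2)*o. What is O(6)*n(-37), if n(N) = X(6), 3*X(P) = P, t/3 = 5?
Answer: 204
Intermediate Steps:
t = 15 (t = 3*5 = 15)
X(P) = P/3
O(o) = 17*o (O(o) = (15 + 2)*o = 17*o)
n(N) = 2 (n(N) = (1/3)*6 = 2)
O(6)*n(-37) = (17*6)*2 = 102*2 = 204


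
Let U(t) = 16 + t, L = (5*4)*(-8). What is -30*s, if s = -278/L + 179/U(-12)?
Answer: -11157/8 ≈ -1394.6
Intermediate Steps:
L = -160 (L = 20*(-8) = -160)
s = 3719/80 (s = -278/(-160) + 179/(16 - 12) = -278*(-1/160) + 179/4 = 139/80 + 179*(¼) = 139/80 + 179/4 = 3719/80 ≈ 46.487)
-30*s = -30*3719/80 = -11157/8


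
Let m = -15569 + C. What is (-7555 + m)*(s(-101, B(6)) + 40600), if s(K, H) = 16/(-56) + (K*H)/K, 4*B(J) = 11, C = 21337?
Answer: -2031584903/28 ≈ -7.2557e+7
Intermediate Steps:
B(J) = 11/4 (B(J) = (¼)*11 = 11/4)
s(K, H) = -2/7 + H (s(K, H) = 16*(-1/56) + (H*K)/K = -2/7 + H)
m = 5768 (m = -15569 + 21337 = 5768)
(-7555 + m)*(s(-101, B(6)) + 40600) = (-7555 + 5768)*((-2/7 + 11/4) + 40600) = -1787*(69/28 + 40600) = -1787*1136869/28 = -2031584903/28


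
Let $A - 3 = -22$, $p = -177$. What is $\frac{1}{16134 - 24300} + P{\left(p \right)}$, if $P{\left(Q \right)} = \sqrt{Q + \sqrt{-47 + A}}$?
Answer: $- \frac{1}{8166} + \sqrt{-177 + i \sqrt{66}} \approx 0.30512 + 13.308 i$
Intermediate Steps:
$A = -19$ ($A = 3 - 22 = -19$)
$P{\left(Q \right)} = \sqrt{Q + i \sqrt{66}}$ ($P{\left(Q \right)} = \sqrt{Q + \sqrt{-47 - 19}} = \sqrt{Q + \sqrt{-66}} = \sqrt{Q + i \sqrt{66}}$)
$\frac{1}{16134 - 24300} + P{\left(p \right)} = \frac{1}{16134 - 24300} + \sqrt{-177 + i \sqrt{66}} = \frac{1}{-8166} + \sqrt{-177 + i \sqrt{66}} = - \frac{1}{8166} + \sqrt{-177 + i \sqrt{66}}$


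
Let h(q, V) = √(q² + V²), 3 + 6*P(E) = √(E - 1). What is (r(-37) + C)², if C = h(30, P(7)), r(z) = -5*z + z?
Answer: (888 + √(32400 + (3 - √6)²))²/36 ≈ 31684.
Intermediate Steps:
P(E) = -½ + √(-1 + E)/6 (P(E) = -½ + √(E - 1)/6 = -½ + √(-1 + E)/6)
r(z) = -4*z
h(q, V) = √(V² + q²)
C = √(900 + (-½ + √6/6)²) (C = √((-½ + √(-1 + 7)/6)² + 30²) = √((-½ + √6/6)² + 900) = √(900 + (-½ + √6/6)²) ≈ 30.000)
(r(-37) + C)² = (-4*(-37) + √(32415 - 6*√6)/6)² = (148 + √(32415 - 6*√6)/6)²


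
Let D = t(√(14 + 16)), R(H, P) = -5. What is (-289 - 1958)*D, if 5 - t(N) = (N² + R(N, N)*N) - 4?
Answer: 47187 - 11235*√30 ≈ -14350.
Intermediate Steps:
t(N) = 9 - N² + 5*N (t(N) = 5 - ((N² - 5*N) - 4) = 5 - (-4 + N² - 5*N) = 5 + (4 - N² + 5*N) = 9 - N² + 5*N)
D = -21 + 5*√30 (D = 9 - (√(14 + 16))² + 5*√(14 + 16) = 9 - (√30)² + 5*√30 = 9 - 1*30 + 5*√30 = 9 - 30 + 5*√30 = -21 + 5*√30 ≈ 6.3861)
(-289 - 1958)*D = (-289 - 1958)*(-21 + 5*√30) = -2247*(-21 + 5*√30) = 47187 - 11235*√30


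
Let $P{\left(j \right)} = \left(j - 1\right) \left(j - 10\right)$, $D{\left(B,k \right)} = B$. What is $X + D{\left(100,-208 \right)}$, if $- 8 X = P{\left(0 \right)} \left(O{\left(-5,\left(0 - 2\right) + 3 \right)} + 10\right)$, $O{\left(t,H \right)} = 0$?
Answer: $\frac{175}{2} \approx 87.5$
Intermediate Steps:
$P{\left(j \right)} = \left(-1 + j\right) \left(-10 + j\right)$
$X = - \frac{25}{2}$ ($X = - \frac{\left(10 + 0^{2} - 0\right) \left(0 + 10\right)}{8} = - \frac{\left(10 + 0 + 0\right) 10}{8} = - \frac{10 \cdot 10}{8} = \left(- \frac{1}{8}\right) 100 = - \frac{25}{2} \approx -12.5$)
$X + D{\left(100,-208 \right)} = - \frac{25}{2} + 100 = \frac{175}{2}$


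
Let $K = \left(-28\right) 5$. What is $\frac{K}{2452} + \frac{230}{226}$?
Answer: $\frac{66540}{69269} \approx 0.9606$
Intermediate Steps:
$K = -140$
$\frac{K}{2452} + \frac{230}{226} = - \frac{140}{2452} + \frac{230}{226} = \left(-140\right) \frac{1}{2452} + 230 \cdot \frac{1}{226} = - \frac{35}{613} + \frac{115}{113} = \frac{66540}{69269}$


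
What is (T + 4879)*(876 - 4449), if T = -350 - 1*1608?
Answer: -10436733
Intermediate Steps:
T = -1958 (T = -350 - 1608 = -1958)
(T + 4879)*(876 - 4449) = (-1958 + 4879)*(876 - 4449) = 2921*(-3573) = -10436733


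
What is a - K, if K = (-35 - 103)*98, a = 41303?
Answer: 54827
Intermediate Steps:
K = -13524 (K = -138*98 = -13524)
a - K = 41303 - 1*(-13524) = 41303 + 13524 = 54827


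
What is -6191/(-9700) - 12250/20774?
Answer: 4893417/100753900 ≈ 0.048568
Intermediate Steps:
-6191/(-9700) - 12250/20774 = -6191*(-1/9700) - 12250*1/20774 = 6191/9700 - 6125/10387 = 4893417/100753900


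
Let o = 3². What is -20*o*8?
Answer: -1440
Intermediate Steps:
o = 9
-20*o*8 = -20*9*8 = -180*8 = -1440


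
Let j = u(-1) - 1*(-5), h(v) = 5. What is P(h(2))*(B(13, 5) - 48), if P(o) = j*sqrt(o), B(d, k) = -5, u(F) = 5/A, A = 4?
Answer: -1325*sqrt(5)/4 ≈ -740.70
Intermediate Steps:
u(F) = 5/4
j = 25/4 (j = 5/4 - 1*(-5) = 5/4 + 5 = 25/4 ≈ 6.2500)
P(o) = 25*sqrt(o)/4
P(h(2))*(B(13, 5) - 48) = (25*sqrt(5)/4)*(-5 - 48) = (25*sqrt(5)/4)*(-53) = -1325*sqrt(5)/4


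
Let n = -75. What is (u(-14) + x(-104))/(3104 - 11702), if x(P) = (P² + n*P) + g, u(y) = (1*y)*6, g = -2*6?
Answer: -9260/4299 ≈ -2.1540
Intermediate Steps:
g = -12
u(y) = 6*y (u(y) = y*6 = 6*y)
x(P) = -12 + P² - 75*P (x(P) = (P² - 75*P) - 12 = -12 + P² - 75*P)
(u(-14) + x(-104))/(3104 - 11702) = (6*(-14) + (-12 + (-104)² - 75*(-104)))/(3104 - 11702) = (-84 + (-12 + 10816 + 7800))/(-8598) = (-84 + 18604)*(-1/8598) = 18520*(-1/8598) = -9260/4299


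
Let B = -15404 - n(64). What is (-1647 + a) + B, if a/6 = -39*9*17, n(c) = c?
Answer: -52917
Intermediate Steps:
B = -15468 (B = -15404 - 1*64 = -15404 - 64 = -15468)
a = -35802 (a = 6*(-39*9*17) = 6*(-13*27*17) = 6*(-351*17) = 6*(-5967) = -35802)
(-1647 + a) + B = (-1647 - 35802) - 15468 = -37449 - 15468 = -52917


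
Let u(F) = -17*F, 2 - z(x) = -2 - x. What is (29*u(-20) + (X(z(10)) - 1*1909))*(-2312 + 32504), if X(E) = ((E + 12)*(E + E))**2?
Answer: 16241333520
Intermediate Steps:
z(x) = 4 + x (z(x) = 2 - (-2 - x) = 2 + (2 + x) = 4 + x)
X(E) = 4*E**2*(12 + E)**2 (X(E) = ((12 + E)*(2*E))**2 = (2*E*(12 + E))**2 = 4*E**2*(12 + E)**2)
(29*u(-20) + (X(z(10)) - 1*1909))*(-2312 + 32504) = (29*(-17*(-20)) + (4*(4 + 10)**2*(12 + (4 + 10))**2 - 1*1909))*(-2312 + 32504) = (29*340 + (4*14**2*(12 + 14)**2 - 1909))*30192 = (9860 + (4*196*26**2 - 1909))*30192 = (9860 + (4*196*676 - 1909))*30192 = (9860 + (529984 - 1909))*30192 = (9860 + 528075)*30192 = 537935*30192 = 16241333520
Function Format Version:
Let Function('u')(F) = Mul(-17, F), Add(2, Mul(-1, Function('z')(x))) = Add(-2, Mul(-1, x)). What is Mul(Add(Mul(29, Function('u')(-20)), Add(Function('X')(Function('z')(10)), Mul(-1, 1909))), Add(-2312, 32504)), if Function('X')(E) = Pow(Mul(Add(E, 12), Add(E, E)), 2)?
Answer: 16241333520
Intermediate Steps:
Function('z')(x) = Add(4, x) (Function('z')(x) = Add(2, Mul(-1, Add(-2, Mul(-1, x)))) = Add(2, Add(2, x)) = Add(4, x))
Function('X')(E) = Mul(4, Pow(E, 2), Pow(Add(12, E), 2)) (Function('X')(E) = Pow(Mul(Add(12, E), Mul(2, E)), 2) = Pow(Mul(2, E, Add(12, E)), 2) = Mul(4, Pow(E, 2), Pow(Add(12, E), 2)))
Mul(Add(Mul(29, Function('u')(-20)), Add(Function('X')(Function('z')(10)), Mul(-1, 1909))), Add(-2312, 32504)) = Mul(Add(Mul(29, Mul(-17, -20)), Add(Mul(4, Pow(Add(4, 10), 2), Pow(Add(12, Add(4, 10)), 2)), Mul(-1, 1909))), Add(-2312, 32504)) = Mul(Add(Mul(29, 340), Add(Mul(4, Pow(14, 2), Pow(Add(12, 14), 2)), -1909)), 30192) = Mul(Add(9860, Add(Mul(4, 196, Pow(26, 2)), -1909)), 30192) = Mul(Add(9860, Add(Mul(4, 196, 676), -1909)), 30192) = Mul(Add(9860, Add(529984, -1909)), 30192) = Mul(Add(9860, 528075), 30192) = Mul(537935, 30192) = 16241333520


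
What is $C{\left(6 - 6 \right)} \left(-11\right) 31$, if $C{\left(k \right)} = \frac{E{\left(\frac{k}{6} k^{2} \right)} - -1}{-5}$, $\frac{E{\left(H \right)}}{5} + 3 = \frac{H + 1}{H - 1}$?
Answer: $- \frac{6479}{5} \approx -1295.8$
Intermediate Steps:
$E{\left(H \right)} = -15 + \frac{5 \left(1 + H\right)}{-1 + H}$ ($E{\left(H \right)} = -15 + 5 \frac{H + 1}{H - 1} = -15 + 5 \frac{1 + H}{-1 + H} = -15 + \frac{5 \left(1 + H\right)}{-1 + H}$)
$C{\left(k \right)} = - \frac{1}{5} - \frac{2 \left(2 - \frac{k^{3}}{6}\right)}{-1 + \frac{k^{3}}{6}}$ ($C{\left(k \right)} = \frac{\frac{10 \left(2 - \frac{k}{6} k^{2}\right)}{-1 + \frac{k}{6} k^{2}} - -1}{-5} = \left(\frac{10 \left(2 - k \frac{1}{6} k^{2}\right)}{-1 + k \frac{1}{6} k^{2}} + 1\right) \left(- \frac{1}{5}\right) = \left(\frac{10 \left(2 - \frac{k}{6} k^{2}\right)}{-1 + \frac{k}{6} k^{2}} + 1\right) \left(- \frac{1}{5}\right) = \left(\frac{10 \left(2 - \frac{k^{3}}{6}\right)}{-1 + \frac{k^{3}}{6}} + 1\right) \left(- \frac{1}{5}\right) = \left(1 + \frac{10 \left(2 - \frac{k^{3}}{6}\right)}{-1 + \frac{k^{3}}{6}}\right) \left(- \frac{1}{5}\right) = - \frac{1}{5} - \frac{2 \left(2 - \frac{k^{3}}{6}\right)}{-1 + \frac{k^{3}}{6}}$)
$C{\left(6 - 6 \right)} \left(-11\right) 31 = \frac{3 \left(-38 + 3 \left(6 - 6\right)^{3}\right)}{5 \left(-6 + \left(6 - 6\right)^{3}\right)} \left(-11\right) 31 = \frac{3 \left(-38 + 3 \cdot 0^{3}\right)}{5 \left(-6 + 0^{3}\right)} \left(-11\right) 31 = \frac{3 \left(-38 + 3 \cdot 0\right)}{5 \left(-6 + 0\right)} \left(-11\right) 31 = \frac{3 \left(-38 + 0\right)}{5 \left(-6\right)} \left(-11\right) 31 = \frac{3}{5} \left(- \frac{1}{6}\right) \left(-38\right) \left(-11\right) 31 = \frac{19}{5} \left(-11\right) 31 = \left(- \frac{209}{5}\right) 31 = - \frac{6479}{5}$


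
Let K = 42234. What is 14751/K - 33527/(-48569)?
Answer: 710806879/683754382 ≈ 1.0396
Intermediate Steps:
14751/K - 33527/(-48569) = 14751/42234 - 33527/(-48569) = 14751*(1/42234) - 33527*(-1/48569) = 4917/14078 + 33527/48569 = 710806879/683754382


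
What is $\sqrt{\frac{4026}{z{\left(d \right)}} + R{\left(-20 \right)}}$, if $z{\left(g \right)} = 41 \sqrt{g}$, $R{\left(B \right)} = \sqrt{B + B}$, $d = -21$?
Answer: $\frac{\sqrt{574} \sqrt{i \left(- 671 \sqrt{21} + 287 \sqrt{10}\right)}}{287} \approx 2.748 - 2.748 i$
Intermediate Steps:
$R{\left(B \right)} = \sqrt{2} \sqrt{B}$ ($R{\left(B \right)} = \sqrt{2 B} = \sqrt{2} \sqrt{B}$)
$\sqrt{\frac{4026}{z{\left(d \right)}} + R{\left(-20 \right)}} = \sqrt{\frac{4026}{41 \sqrt{-21}} + \sqrt{2} \sqrt{-20}} = \sqrt{\frac{4026}{41 i \sqrt{21}} + \sqrt{2} \cdot 2 i \sqrt{5}} = \sqrt{\frac{4026}{41 i \sqrt{21}} + 2 i \sqrt{10}} = \sqrt{4026 \left(- \frac{i \sqrt{21}}{861}\right) + 2 i \sqrt{10}} = \sqrt{- \frac{1342 i \sqrt{21}}{287} + 2 i \sqrt{10}} = \sqrt{2 i \sqrt{10} - \frac{1342 i \sqrt{21}}{287}}$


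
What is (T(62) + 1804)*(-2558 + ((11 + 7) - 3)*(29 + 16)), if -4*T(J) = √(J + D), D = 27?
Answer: -3396932 + 1883*√89/4 ≈ -3.3925e+6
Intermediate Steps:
T(J) = -√(27 + J)/4 (T(J) = -√(J + 27)/4 = -√(27 + J)/4)
(T(62) + 1804)*(-2558 + ((11 + 7) - 3)*(29 + 16)) = (-√(27 + 62)/4 + 1804)*(-2558 + ((11 + 7) - 3)*(29 + 16)) = (-√89/4 + 1804)*(-2558 + (18 - 3)*45) = (1804 - √89/4)*(-2558 + 15*45) = (1804 - √89/4)*(-2558 + 675) = (1804 - √89/4)*(-1883) = -3396932 + 1883*√89/4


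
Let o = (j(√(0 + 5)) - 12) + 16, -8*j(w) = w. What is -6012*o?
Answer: -24048 + 1503*√5/2 ≈ -22368.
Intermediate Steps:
j(w) = -w/8
o = 4 - √5/8 (o = (-√(0 + 5)/8 - 12) + 16 = (-√5/8 - 12) + 16 = (-12 - √5/8) + 16 = 4 - √5/8 ≈ 3.7205)
-6012*o = -6012*(4 - √5/8) = -24048 + 1503*√5/2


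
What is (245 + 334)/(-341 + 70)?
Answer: -579/271 ≈ -2.1365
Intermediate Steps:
(245 + 334)/(-341 + 70) = 579/(-271) = 579*(-1/271) = -579/271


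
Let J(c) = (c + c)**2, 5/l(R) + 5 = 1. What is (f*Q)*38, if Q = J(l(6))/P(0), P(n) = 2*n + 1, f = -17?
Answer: -8075/2 ≈ -4037.5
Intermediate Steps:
l(R) = -5/4 (l(R) = 5/(-5 + 1) = 5/(-4) = 5*(-1/4) = -5/4)
J(c) = 4*c**2 (J(c) = (2*c)**2 = 4*c**2)
P(n) = 1 + 2*n
Q = 25/4 (Q = (4*(-5/4)**2)/(1 + 2*0) = (4*(25/16))/(1 + 0) = (25/4)/1 = (25/4)*1 = 25/4 ≈ 6.2500)
(f*Q)*38 = -17*25/4*38 = -425/4*38 = -8075/2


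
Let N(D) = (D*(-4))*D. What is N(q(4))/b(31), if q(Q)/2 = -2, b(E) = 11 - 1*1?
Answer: -32/5 ≈ -6.4000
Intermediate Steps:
b(E) = 10 (b(E) = 11 - 1 = 10)
q(Q) = -4 (q(Q) = 2*(-2) = -4)
N(D) = -4*D**2 (N(D) = (-4*D)*D = -4*D**2)
N(q(4))/b(31) = -4*(-4)**2/10 = -4*16*(1/10) = -64*1/10 = -32/5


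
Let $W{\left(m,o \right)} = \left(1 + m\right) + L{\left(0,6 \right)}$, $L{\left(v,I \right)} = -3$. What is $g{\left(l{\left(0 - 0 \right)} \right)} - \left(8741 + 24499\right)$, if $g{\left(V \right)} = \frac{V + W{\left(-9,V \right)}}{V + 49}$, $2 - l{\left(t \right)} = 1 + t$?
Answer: $- \frac{166201}{5} \approx -33240.0$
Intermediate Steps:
$W{\left(m,o \right)} = -2 + m$ ($W{\left(m,o \right)} = \left(1 + m\right) - 3 = -2 + m$)
$l{\left(t \right)} = 1 - t$ ($l{\left(t \right)} = 2 - \left(1 + t\right) = 1 - t$)
$g{\left(V \right)} = \frac{-11 + V}{49 + V}$ ($g{\left(V \right)} = \frac{V - 11}{V + 49} = \frac{V - 11}{49 + V} = \frac{-11 + V}{49 + V}$)
$g{\left(l{\left(0 - 0 \right)} \right)} - \left(8741 + 24499\right) = \frac{-11 + \left(1 - \left(0 - 0\right)\right)}{49 + \left(1 - \left(0 - 0\right)\right)} - \left(8741 + 24499\right) = \frac{-11 + \left(1 - \left(0 + 0\right)\right)}{49 + \left(1 - \left(0 + 0\right)\right)} - 33240 = \frac{-11 + \left(1 - 0\right)}{49 + \left(1 - 0\right)} - 33240 = \frac{-11 + \left(1 + 0\right)}{49 + \left(1 + 0\right)} - 33240 = \frac{-11 + 1}{49 + 1} - 33240 = \frac{1}{50} \left(-10\right) - 33240 = - \frac{1}{5} - 33240 = - \frac{166201}{5}$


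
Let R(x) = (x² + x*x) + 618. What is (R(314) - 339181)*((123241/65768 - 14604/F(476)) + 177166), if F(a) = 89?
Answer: -146469609157335339/5853352 ≈ -2.5023e+10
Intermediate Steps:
R(x) = 618 + 2*x² (R(x) = (x² + x²) + 618 = 2*x² + 618 = 618 + 2*x²)
(R(314) - 339181)*((123241/65768 - 14604/F(476)) + 177166) = ((618 + 2*314²) - 339181)*((123241/65768 - 14604/89) + 177166) = ((618 + 2*98596) - 339181)*((123241*(1/65768) - 14604*1/89) + 177166) = ((618 + 197192) - 339181)*((123241/65768 - 14604/89) + 177166) = (197810 - 339181)*(-949507423/5853352 + 177166) = -141371*1036065453009/5853352 = -146469609157335339/5853352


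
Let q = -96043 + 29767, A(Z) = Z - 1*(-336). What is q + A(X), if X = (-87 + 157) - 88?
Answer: -65958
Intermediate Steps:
X = -18 (X = 70 - 88 = -18)
A(Z) = 336 + Z (A(Z) = Z + 336 = 336 + Z)
q = -66276
q + A(X) = -66276 + (336 - 18) = -66276 + 318 = -65958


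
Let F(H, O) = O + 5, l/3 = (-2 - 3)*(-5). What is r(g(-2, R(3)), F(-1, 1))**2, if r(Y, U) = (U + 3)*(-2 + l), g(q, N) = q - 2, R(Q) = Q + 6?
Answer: 431649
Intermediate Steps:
R(Q) = 6 + Q
g(q, N) = -2 + q
l = 75 (l = 3*((-2 - 3)*(-5)) = 3*(-5*(-5)) = 3*25 = 75)
F(H, O) = 5 + O
r(Y, U) = 219 + 73*U (r(Y, U) = (U + 3)*(-2 + 75) = (3 + U)*73 = 219 + 73*U)
r(g(-2, R(3)), F(-1, 1))**2 = (219 + 73*(5 + 1))**2 = (219 + 73*6)**2 = (219 + 438)**2 = 657**2 = 431649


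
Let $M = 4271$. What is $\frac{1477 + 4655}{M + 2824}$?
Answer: $\frac{2044}{2365} \approx 0.86427$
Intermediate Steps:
$\frac{1477 + 4655}{M + 2824} = \frac{1477 + 4655}{4271 + 2824} = \frac{6132}{7095} = 6132 \cdot \frac{1}{7095} = \frac{2044}{2365}$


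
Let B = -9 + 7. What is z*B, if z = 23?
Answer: -46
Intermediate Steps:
B = -2
z*B = 23*(-2) = -46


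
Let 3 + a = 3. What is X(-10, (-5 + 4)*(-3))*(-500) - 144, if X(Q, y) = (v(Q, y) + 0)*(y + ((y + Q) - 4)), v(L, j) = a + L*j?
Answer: -120144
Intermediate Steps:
a = 0 (a = -3 + 3 = 0)
v(L, j) = L*j (v(L, j) = 0 + L*j = L*j)
X(Q, y) = Q*y*(-4 + Q + 2*y) (X(Q, y) = (Q*y + 0)*(y + ((y + Q) - 4)) = (Q*y)*(y + ((Q + y) - 4)) = (Q*y)*(y + (-4 + Q + y)) = (Q*y)*(-4 + Q + 2*y) = Q*y*(-4 + Q + 2*y))
X(-10, (-5 + 4)*(-3))*(-500) - 144 = -10*(-5 + 4)*(-3)*(-4 - 10 + 2*((-5 + 4)*(-3)))*(-500) - 144 = -10*(-1*(-3))*(-4 - 10 + 2*(-1*(-3)))*(-500) - 144 = -10*3*(-4 - 10 + 2*3)*(-500) - 144 = -10*3*(-4 - 10 + 6)*(-500) - 144 = -10*3*(-8)*(-500) - 144 = 240*(-500) - 144 = -120000 - 144 = -120144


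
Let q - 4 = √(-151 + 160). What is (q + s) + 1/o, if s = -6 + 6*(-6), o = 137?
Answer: -4794/137 ≈ -34.993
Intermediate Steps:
q = 7 (q = 4 + √(-151 + 160) = 4 + √9 = 4 + 3 = 7)
s = -42 (s = -6 - 36 = -42)
(q + s) + 1/o = (7 - 42) + 1/137 = -35 + 1/137 = -4794/137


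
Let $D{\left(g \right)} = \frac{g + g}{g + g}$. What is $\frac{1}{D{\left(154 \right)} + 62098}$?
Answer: $\frac{1}{62099} \approx 1.6103 \cdot 10^{-5}$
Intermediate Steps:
$D{\left(g \right)} = 1$ ($D{\left(g \right)} = \frac{2 g}{2 g} = 2 g \frac{1}{2 g} = 1$)
$\frac{1}{D{\left(154 \right)} + 62098} = \frac{1}{1 + 62098} = \frac{1}{62099}$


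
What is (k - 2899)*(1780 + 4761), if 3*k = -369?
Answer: -19766902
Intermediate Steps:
k = -123 (k = (⅓)*(-369) = -123)
(k - 2899)*(1780 + 4761) = (-123 - 2899)*(1780 + 4761) = -3022*6541 = -19766902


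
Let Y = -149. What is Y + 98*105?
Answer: 10141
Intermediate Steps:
Y + 98*105 = -149 + 98*105 = -149 + 10290 = 10141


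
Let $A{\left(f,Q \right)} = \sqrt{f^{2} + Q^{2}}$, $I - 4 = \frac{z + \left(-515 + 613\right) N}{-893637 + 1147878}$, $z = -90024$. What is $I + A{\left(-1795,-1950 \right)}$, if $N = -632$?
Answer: $\frac{865004}{254241} + 5 \sqrt{280981} \approx 2653.8$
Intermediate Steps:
$I = \frac{865004}{254241}$ ($I = 4 + \frac{-90024 + \left(-515 + 613\right) \left(-632\right)}{-893637 + 1147878} = 4 + \frac{-90024 + 98 \left(-632\right)}{254241} = 4 + \left(-90024 - 61936\right) \frac{1}{254241} = 4 - \frac{151960}{254241} = \frac{865004}{254241} \approx 3.4023$)
$A{\left(f,Q \right)} = \sqrt{Q^{2} + f^{2}}$
$I + A{\left(-1795,-1950 \right)} = \frac{865004}{254241} + \sqrt{\left(-1950\right)^{2} + \left(-1795\right)^{2}} = \frac{865004}{254241} + \sqrt{3802500 + 3222025} = \frac{865004}{254241} + \sqrt{7024525} = \frac{865004}{254241} + 5 \sqrt{280981}$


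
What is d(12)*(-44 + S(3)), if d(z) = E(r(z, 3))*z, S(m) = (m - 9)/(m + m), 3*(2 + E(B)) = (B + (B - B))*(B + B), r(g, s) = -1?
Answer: 720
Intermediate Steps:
E(B) = -2 + 2*B**2/3 (E(B) = -2 + ((B + (B - B))*(B + B))/3 = -2 + ((B + 0)*(2*B))/3 = -2 + (B*(2*B))/3 = -2 + (2*B**2)/3 = -2 + 2*B**2/3)
S(m) = (-9 + m)/(2*m) (S(m) = (-9 + m)/((2*m)) = (-9 + m)*(1/(2*m)) = (-9 + m)/(2*m))
d(z) = -4*z/3 (d(z) = (-2 + (2/3)*(-1)**2)*z = (-2 + (2/3)*1)*z = (-2 + 2/3)*z = -4*z/3)
d(12)*(-44 + S(3)) = (-4/3*12)*(-44 + (1/2)*(-9 + 3)/3) = -16*(-44 + (1/2)*(1/3)*(-6)) = -16*(-44 - 1) = -16*(-45) = 720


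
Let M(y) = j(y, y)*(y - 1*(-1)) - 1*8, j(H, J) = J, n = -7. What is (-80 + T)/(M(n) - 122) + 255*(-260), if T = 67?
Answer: -5834387/88 ≈ -66300.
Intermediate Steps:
M(y) = -8 + y*(1 + y) (M(y) = y*(y - 1*(-1)) - 1*8 = y*(y + 1) - 8 = y*(1 + y) - 8 = -8 + y*(1 + y))
(-80 + T)/(M(n) - 122) + 255*(-260) = (-80 + 67)/((-8 - 7 + (-7)**2) - 122) + 255*(-260) = -13/((-8 - 7 + 49) - 122) - 66300 = -13/(34 - 122) - 66300 = -13/(-88) - 66300 = -13*(-1/88) - 66300 = 13/88 - 66300 = -5834387/88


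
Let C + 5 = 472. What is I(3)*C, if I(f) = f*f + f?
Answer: 5604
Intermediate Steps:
C = 467 (C = -5 + 472 = 467)
I(f) = f + f**2 (I(f) = f**2 + f = f + f**2)
I(3)*C = (3*(1 + 3))*467 = (3*4)*467 = 12*467 = 5604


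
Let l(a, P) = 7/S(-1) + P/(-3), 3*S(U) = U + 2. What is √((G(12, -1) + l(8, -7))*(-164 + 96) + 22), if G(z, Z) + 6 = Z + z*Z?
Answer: I*√2454/3 ≈ 16.513*I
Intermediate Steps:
G(z, Z) = -6 + Z + Z*z (G(z, Z) = -6 + (Z + z*Z) = -6 + (Z + Z*z) = -6 + Z + Z*z)
S(U) = ⅔ + U/3 (S(U) = (U + 2)/3 = (2 + U)/3 = ⅔ + U/3)
l(a, P) = 21 - P/3 (l(a, P) = 7/(⅔ + (⅓)*(-1)) + P/(-3) = 7/(⅔ - ⅓) + P*(-⅓) = 7/(⅓) - P/3 = 7*3 - P/3 = 21 - P/3)
√((G(12, -1) + l(8, -7))*(-164 + 96) + 22) = √(((-6 - 1 - 1*12) + (21 - ⅓*(-7)))*(-164 + 96) + 22) = √(((-6 - 1 - 12) + (21 + 7/3))*(-68) + 22) = √((-19 + 70/3)*(-68) + 22) = √((13/3)*(-68) + 22) = √(-884/3 + 22) = √(-818/3) = I*√2454/3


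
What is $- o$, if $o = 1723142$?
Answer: $-1723142$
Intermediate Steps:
$- o = \left(-1\right) 1723142 = -1723142$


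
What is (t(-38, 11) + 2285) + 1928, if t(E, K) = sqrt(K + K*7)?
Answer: 4213 + 2*sqrt(22) ≈ 4222.4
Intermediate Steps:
t(E, K) = 2*sqrt(2)*sqrt(K) (t(E, K) = sqrt(K + 7*K) = sqrt(8*K) = 2*sqrt(2)*sqrt(K))
(t(-38, 11) + 2285) + 1928 = (2*sqrt(2)*sqrt(11) + 2285) + 1928 = (2*sqrt(22) + 2285) + 1928 = (2285 + 2*sqrt(22)) + 1928 = 4213 + 2*sqrt(22)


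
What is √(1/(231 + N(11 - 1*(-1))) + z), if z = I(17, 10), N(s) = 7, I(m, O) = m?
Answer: √963186/238 ≈ 4.1236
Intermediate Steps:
z = 17
√(1/(231 + N(11 - 1*(-1))) + z) = √(1/(231 + 7) + 17) = √(1/238 + 17) = √(4047/238) = √963186/238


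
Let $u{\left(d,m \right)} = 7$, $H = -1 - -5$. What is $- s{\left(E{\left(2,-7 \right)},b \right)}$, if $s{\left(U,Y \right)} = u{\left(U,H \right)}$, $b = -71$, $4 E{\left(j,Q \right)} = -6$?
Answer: $-7$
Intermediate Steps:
$E{\left(j,Q \right)} = - \frac{3}{2}$ ($E{\left(j,Q \right)} = \frac{1}{4} \left(-6\right) = - \frac{3}{2}$)
$H = 4$ ($H = -1 + 5 = 4$)
$s{\left(U,Y \right)} = 7$
$- s{\left(E{\left(2,-7 \right)},b \right)} = \left(-1\right) 7 = -7$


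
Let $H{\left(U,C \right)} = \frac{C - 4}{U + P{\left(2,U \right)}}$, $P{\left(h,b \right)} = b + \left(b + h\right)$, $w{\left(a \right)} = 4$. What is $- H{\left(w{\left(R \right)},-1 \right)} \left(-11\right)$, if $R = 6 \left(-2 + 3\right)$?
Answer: $- \frac{55}{14} \approx -3.9286$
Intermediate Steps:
$R = 6$ ($R = 6 \cdot 1 = 6$)
$P{\left(h,b \right)} = h + 2 b$
$H{\left(U,C \right)} = \frac{-4 + C}{2 + 3 U}$ ($H{\left(U,C \right)} = \frac{C - 4}{U + \left(2 + 2 U\right)} = \frac{-4 + C}{2 + 3 U}$)
$- H{\left(w{\left(R \right)},-1 \right)} \left(-11\right) = - \frac{-4 - 1}{2 + 3 \cdot 4} \left(-11\right) = - \frac{-5}{2 + 12} \left(-11\right) = - \frac{-5}{14} \left(-11\right) = \left(-1\right) \left(- \frac{5}{14}\right) \left(-11\right) = \frac{5}{14} \left(-11\right) = - \frac{55}{14}$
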